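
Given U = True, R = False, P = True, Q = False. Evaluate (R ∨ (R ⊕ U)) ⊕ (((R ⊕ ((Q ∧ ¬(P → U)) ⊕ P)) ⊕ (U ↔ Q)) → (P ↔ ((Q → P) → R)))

True

R ⊕ U = False ⊕ True = True
R ∨ (R ⊕ U) = False ∨ True = True
P → U = True → True = True
¬(P → U) = ¬True = False
Q ∧ ¬(P → U) = False ∧ False = False
(Q ∧ ¬(P → U)) ⊕ P = False ⊕ True = True
R ⊕ ((Q ∧ ¬(P → U)) ⊕ P) = False ⊕ True = True
U ↔ Q = True ↔ False = False
(R ⊕ ((Q ∧ ¬(P → U)) ⊕ P)) ⊕ (U ↔ Q) = True ⊕ False = True
Q → P = False → True = True
(Q → P) → R = True → False = False
P ↔ ((Q → P) → R) = True ↔ False = False
((R ⊕ ((Q ∧ ¬(P → U)) ⊕ P)) ⊕ (U ↔ Q)) → (P ↔ ((Q → P) → R)) = True → False = False
(R ∨ (R ⊕ U)) ⊕ (((R ⊕ ((Q ∧ ¬(P → U)) ⊕ P)) ⊕ (U ↔ Q)) → (P ↔ ((Q → P) → R))) = True ⊕ False = True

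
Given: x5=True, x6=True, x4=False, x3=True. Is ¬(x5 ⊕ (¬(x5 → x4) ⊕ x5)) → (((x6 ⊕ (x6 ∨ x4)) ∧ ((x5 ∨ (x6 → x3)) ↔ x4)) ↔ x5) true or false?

True

x5 → x4 = True → False = False
¬(x5 → x4) = ¬False = True
¬(x5 → x4) ⊕ x5 = True ⊕ True = False
x5 ⊕ (¬(x5 → x4) ⊕ x5) = True ⊕ False = True
¬(x5 ⊕ (¬(x5 → x4) ⊕ x5)) = ¬True = False
x6 ∨ x4 = True ∨ False = True
x6 ⊕ (x6 ∨ x4) = True ⊕ True = False
x6 → x3 = True → True = True
x5 ∨ (x6 → x3) = True ∨ True = True
(x5 ∨ (x6 → x3)) ↔ x4 = True ↔ False = False
(x6 ⊕ (x6 ∨ x4)) ∧ ((x5 ∨ (x6 → x3)) ↔ x4) = False ∧ False = False
((x6 ⊕ (x6 ∨ x4)) ∧ ((x5 ∨ (x6 → x3)) ↔ x4)) ↔ x5 = False ↔ True = False
¬(x5 ⊕ (¬(x5 → x4) ⊕ x5)) → (((x6 ⊕ (x6 ∨ x4)) ∧ ((x5 ∨ (x6 → x3)) ↔ x4)) ↔ x5) = False → False = True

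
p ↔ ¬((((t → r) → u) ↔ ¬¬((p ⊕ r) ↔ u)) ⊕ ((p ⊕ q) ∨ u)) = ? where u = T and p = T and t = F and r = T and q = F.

F

t → r = F → T = T
(t → r) → u = T → T = T
p ⊕ r = T ⊕ T = F
(p ⊕ r) ↔ u = F ↔ T = F
¬((p ⊕ r) ↔ u) = ¬F = T
¬¬((p ⊕ r) ↔ u) = ¬T = F
((t → r) → u) ↔ ¬¬((p ⊕ r) ↔ u) = T ↔ F = F
p ⊕ q = T ⊕ F = T
(p ⊕ q) ∨ u = T ∨ T = T
(((t → r) → u) ↔ ¬¬((p ⊕ r) ↔ u)) ⊕ ((p ⊕ q) ∨ u) = F ⊕ T = T
¬((((t → r) → u) ↔ ¬¬((p ⊕ r) ↔ u)) ⊕ ((p ⊕ q) ∨ u)) = ¬T = F
p ↔ ¬((((t → r) → u) ↔ ¬¬((p ⊕ r) ↔ u)) ⊕ ((p ⊕ q) ∨ u)) = T ↔ F = F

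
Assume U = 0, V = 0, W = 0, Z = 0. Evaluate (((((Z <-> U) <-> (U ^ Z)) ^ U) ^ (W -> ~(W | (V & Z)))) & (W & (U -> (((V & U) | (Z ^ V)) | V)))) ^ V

Substituting U=0, V=0, W=0, Z=0:
Z <-> U = 0 <-> 0 = 1
U ^ Z = 0 ^ 0 = 0
(Z <-> U) <-> (U ^ Z) = 1 <-> 0 = 0
((Z <-> U) <-> (U ^ Z)) ^ U = 0 ^ 0 = 0
V & Z = 0 & 0 = 0
W | (V & Z) = 0 | 0 = 0
~(W | (V & Z)) = ~0 = 1
W -> ~(W | (V & Z)) = 0 -> 1 = 1
(((Z <-> U) <-> (U ^ Z)) ^ U) ^ (W -> ~(W | (V & Z))) = 0 ^ 1 = 1
V & U = 0 & 0 = 0
Z ^ V = 0 ^ 0 = 0
(V & U) | (Z ^ V) = 0 | 0 = 0
((V & U) | (Z ^ V)) | V = 0 | 0 = 0
U -> (((V & U) | (Z ^ V)) | V) = 0 -> 0 = 1
W & (U -> (((V & U) | (Z ^ V)) | V)) = 0 & 1 = 0
((((Z <-> U) <-> (U ^ Z)) ^ U) ^ (W -> ~(W | (V & Z)))) & (W & (U -> (((V & U) | (Z ^ V)) | V))) = 1 & 0 = 0
(((((Z <-> U) <-> (U ^ Z)) ^ U) ^ (W -> ~(W | (V & Z)))) & (W & (U -> (((V & U) | (Z ^ V)) | V)))) ^ V = 0 ^ 0 = 0

0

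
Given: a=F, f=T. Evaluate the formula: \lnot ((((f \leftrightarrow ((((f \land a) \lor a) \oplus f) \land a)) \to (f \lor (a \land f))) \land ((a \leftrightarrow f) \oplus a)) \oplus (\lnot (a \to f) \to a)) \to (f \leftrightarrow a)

Substituting a=F, f=T:
f \land a = T \land F = F
(f \land a) \lor a = F \lor F = F
((f \land a) \lor a) \oplus f = F \oplus T = T
(((f \land a) \lor a) \oplus f) \land a = T \land F = F
f \leftrightarrow ((((f \land a) \lor a) \oplus f) \land a) = T \leftrightarrow F = F
a \land f = F \land T = F
f \lor (a \land f) = T \lor F = T
(f \leftrightarrow ((((f \land a) \lor a) \oplus f) \land a)) \to (f \lor (a \land f)) = F \to T = T
a \leftrightarrow f = F \leftrightarrow T = F
(a \leftrightarrow f) \oplus a = F \oplus F = F
((f \leftrightarrow ((((f \land a) \lor a) \oplus f) \land a)) \to (f \lor (a \land f))) \land ((a \leftrightarrow f) \oplus a) = T \land F = F
a \to f = F \to T = T
\lnot (a \to f) = \lnot T = F
\lnot (a \to f) \to a = F \to F = T
(((f \leftrightarrow ((((f \land a) \lor a) \oplus f) \land a)) \to (f \lor (a \land f))) \land ((a \leftrightarrow f) \oplus a)) \oplus (\lnot (a \to f) \to a) = F \oplus T = T
\lnot ((((f \leftrightarrow ((((f \land a) \lor a) \oplus f) \land a)) \to (f \lor (a \land f))) \land ((a \leftrightarrow f) \oplus a)) \oplus (\lnot (a \to f) \to a)) = \lnot T = F
f \leftrightarrow a = T \leftrightarrow F = F
\lnot ((((f \leftrightarrow ((((f \land a) \lor a) \oplus f) \land a)) \to (f \lor (a \land f))) \land ((a \leftrightarrow f) \oplus a)) \oplus (\lnot (a \to f) \to a)) \to (f \leftrightarrow a) = F \to F = T

T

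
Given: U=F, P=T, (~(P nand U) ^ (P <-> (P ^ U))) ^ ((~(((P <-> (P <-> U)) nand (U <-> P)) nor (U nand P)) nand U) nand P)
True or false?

P nand U = T nand F = T
~(P nand U) = ~T = F
P ^ U = T ^ F = T
P <-> (P ^ U) = T <-> T = T
~(P nand U) ^ (P <-> (P ^ U)) = F ^ T = T
P <-> U = T <-> F = F
P <-> (P <-> U) = T <-> F = F
U <-> P = F <-> T = F
(P <-> (P <-> U)) nand (U <-> P) = F nand F = T
U nand P = F nand T = T
((P <-> (P <-> U)) nand (U <-> P)) nor (U nand P) = T nor T = F
~(((P <-> (P <-> U)) nand (U <-> P)) nor (U nand P)) = ~F = T
~(((P <-> (P <-> U)) nand (U <-> P)) nor (U nand P)) nand U = T nand F = T
(~(((P <-> (P <-> U)) nand (U <-> P)) nor (U nand P)) nand U) nand P = T nand T = F
(~(P nand U) ^ (P <-> (P ^ U))) ^ ((~(((P <-> (P <-> U)) nand (U <-> P)) nor (U nand P)) nand U) nand P) = T ^ F = T

T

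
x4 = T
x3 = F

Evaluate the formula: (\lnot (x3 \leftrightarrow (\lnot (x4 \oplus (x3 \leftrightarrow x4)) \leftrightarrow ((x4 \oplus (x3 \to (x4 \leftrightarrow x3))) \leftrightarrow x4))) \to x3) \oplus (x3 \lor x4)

T

x3 \leftrightarrow x4 = F \leftrightarrow T = F
x4 \oplus (x3 \leftrightarrow x4) = T \oplus F = T
\lnot (x4 \oplus (x3 \leftrightarrow x4)) = \lnot T = F
x4 \leftrightarrow x3 = T \leftrightarrow F = F
x3 \to (x4 \leftrightarrow x3) = F \to F = T
x4 \oplus (x3 \to (x4 \leftrightarrow x3)) = T \oplus T = F
(x4 \oplus (x3 \to (x4 \leftrightarrow x3))) \leftrightarrow x4 = F \leftrightarrow T = F
\lnot (x4 \oplus (x3 \leftrightarrow x4)) \leftrightarrow ((x4 \oplus (x3 \to (x4 \leftrightarrow x3))) \leftrightarrow x4) = F \leftrightarrow F = T
x3 \leftrightarrow (\lnot (x4 \oplus (x3 \leftrightarrow x4)) \leftrightarrow ((x4 \oplus (x3 \to (x4 \leftrightarrow x3))) \leftrightarrow x4)) = F \leftrightarrow T = F
\lnot (x3 \leftrightarrow (\lnot (x4 \oplus (x3 \leftrightarrow x4)) \leftrightarrow ((x4 \oplus (x3 \to (x4 \leftrightarrow x3))) \leftrightarrow x4))) = \lnot F = T
\lnot (x3 \leftrightarrow (\lnot (x4 \oplus (x3 \leftrightarrow x4)) \leftrightarrow ((x4 \oplus (x3 \to (x4 \leftrightarrow x3))) \leftrightarrow x4))) \to x3 = T \to F = F
x3 \lor x4 = F \lor T = T
(\lnot (x3 \leftrightarrow (\lnot (x4 \oplus (x3 \leftrightarrow x4)) \leftrightarrow ((x4 \oplus (x3 \to (x4 \leftrightarrow x3))) \leftrightarrow x4))) \to x3) \oplus (x3 \lor x4) = F \oplus T = T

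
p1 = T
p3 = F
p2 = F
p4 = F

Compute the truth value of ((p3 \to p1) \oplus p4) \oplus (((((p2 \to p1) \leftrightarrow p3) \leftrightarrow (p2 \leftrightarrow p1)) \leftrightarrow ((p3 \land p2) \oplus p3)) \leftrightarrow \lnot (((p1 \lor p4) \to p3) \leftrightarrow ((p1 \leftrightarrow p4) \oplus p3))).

Substituting p1=T, p3=F, p2=F, p4=F:
p3 \to p1 = F \to T = T
(p3 \to p1) \oplus p4 = T \oplus F = T
p2 \to p1 = F \to T = T
(p2 \to p1) \leftrightarrow p3 = T \leftrightarrow F = F
p2 \leftrightarrow p1 = F \leftrightarrow T = F
((p2 \to p1) \leftrightarrow p3) \leftrightarrow (p2 \leftrightarrow p1) = F \leftrightarrow F = T
p3 \land p2 = F \land F = F
(p3 \land p2) \oplus p3 = F \oplus F = F
(((p2 \to p1) \leftrightarrow p3) \leftrightarrow (p2 \leftrightarrow p1)) \leftrightarrow ((p3 \land p2) \oplus p3) = T \leftrightarrow F = F
p1 \lor p4 = T \lor F = T
(p1 \lor p4) \to p3 = T \to F = F
p1 \leftrightarrow p4 = T \leftrightarrow F = F
(p1 \leftrightarrow p4) \oplus p3 = F \oplus F = F
((p1 \lor p4) \to p3) \leftrightarrow ((p1 \leftrightarrow p4) \oplus p3) = F \leftrightarrow F = T
\lnot (((p1 \lor p4) \to p3) \leftrightarrow ((p1 \leftrightarrow p4) \oplus p3)) = \lnot T = F
((((p2 \to p1) \leftrightarrow p3) \leftrightarrow (p2 \leftrightarrow p1)) \leftrightarrow ((p3 \land p2) \oplus p3)) \leftrightarrow \lnot (((p1 \lor p4) \to p3) \leftrightarrow ((p1 \leftrightarrow p4) \oplus p3)) = F \leftrightarrow F = T
((p3 \to p1) \oplus p4) \oplus (((((p2 \to p1) \leftrightarrow p3) \leftrightarrow (p2 \leftrightarrow p1)) \leftrightarrow ((p3 \land p2) \oplus p3)) \leftrightarrow \lnot (((p1 \lor p4) \to p3) \leftrightarrow ((p1 \leftrightarrow p4) \oplus p3))) = T \oplus T = F

F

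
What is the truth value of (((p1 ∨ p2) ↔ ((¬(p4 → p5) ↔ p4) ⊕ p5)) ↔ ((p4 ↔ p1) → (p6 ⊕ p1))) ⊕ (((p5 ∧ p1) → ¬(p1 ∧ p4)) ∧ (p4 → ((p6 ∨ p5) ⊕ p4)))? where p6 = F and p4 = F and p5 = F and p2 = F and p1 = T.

p1 ∨ p2 = T ∨ F = T
p4 → p5 = F → F = T
¬(p4 → p5) = ¬T = F
¬(p4 → p5) ↔ p4 = F ↔ F = T
(¬(p4 → p5) ↔ p4) ⊕ p5 = T ⊕ F = T
(p1 ∨ p2) ↔ ((¬(p4 → p5) ↔ p4) ⊕ p5) = T ↔ T = T
p4 ↔ p1 = F ↔ T = F
p6 ⊕ p1 = F ⊕ T = T
(p4 ↔ p1) → (p6 ⊕ p1) = F → T = T
((p1 ∨ p2) ↔ ((¬(p4 → p5) ↔ p4) ⊕ p5)) ↔ ((p4 ↔ p1) → (p6 ⊕ p1)) = T ↔ T = T
p5 ∧ p1 = F ∧ T = F
p1 ∧ p4 = T ∧ F = F
¬(p1 ∧ p4) = ¬F = T
(p5 ∧ p1) → ¬(p1 ∧ p4) = F → T = T
p6 ∨ p5 = F ∨ F = F
(p6 ∨ p5) ⊕ p4 = F ⊕ F = F
p4 → ((p6 ∨ p5) ⊕ p4) = F → F = T
((p5 ∧ p1) → ¬(p1 ∧ p4)) ∧ (p4 → ((p6 ∨ p5) ⊕ p4)) = T ∧ T = T
(((p1 ∨ p2) ↔ ((¬(p4 → p5) ↔ p4) ⊕ p5)) ↔ ((p4 ↔ p1) → (p6 ⊕ p1))) ⊕ (((p5 ∧ p1) → ¬(p1 ∧ p4)) ∧ (p4 → ((p6 ∨ p5) ⊕ p4))) = T ⊕ T = F

F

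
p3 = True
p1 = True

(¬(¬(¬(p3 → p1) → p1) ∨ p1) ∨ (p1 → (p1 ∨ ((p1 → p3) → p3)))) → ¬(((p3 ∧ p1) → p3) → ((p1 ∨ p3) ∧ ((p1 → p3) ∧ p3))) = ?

False

p3 → p1 = True → True = True
¬(p3 → p1) = ¬True = False
¬(p3 → p1) → p1 = False → True = True
¬(¬(p3 → p1) → p1) = ¬True = False
¬(¬(p3 → p1) → p1) ∨ p1 = False ∨ True = True
¬(¬(¬(p3 → p1) → p1) ∨ p1) = ¬True = False
p1 → p3 = True → True = True
(p1 → p3) → p3 = True → True = True
p1 ∨ ((p1 → p3) → p3) = True ∨ True = True
p1 → (p1 ∨ ((p1 → p3) → p3)) = True → True = True
¬(¬(¬(p3 → p1) → p1) ∨ p1) ∨ (p1 → (p1 ∨ ((p1 → p3) → p3))) = False ∨ True = True
p3 ∧ p1 = True ∧ True = True
(p3 ∧ p1) → p3 = True → True = True
p1 ∨ p3 = True ∨ True = True
p1 → p3 = True → True = True
(p1 → p3) ∧ p3 = True ∧ True = True
(p1 ∨ p3) ∧ ((p1 → p3) ∧ p3) = True ∧ True = True
((p3 ∧ p1) → p3) → ((p1 ∨ p3) ∧ ((p1 → p3) ∧ p3)) = True → True = True
¬(((p3 ∧ p1) → p3) → ((p1 ∨ p3) ∧ ((p1 → p3) ∧ p3))) = ¬True = False
(¬(¬(¬(p3 → p1) → p1) ∨ p1) ∨ (p1 → (p1 ∨ ((p1 → p3) → p3)))) → ¬(((p3 ∧ p1) → p3) → ((p1 ∨ p3) ∧ ((p1 → p3) ∧ p3))) = True → False = False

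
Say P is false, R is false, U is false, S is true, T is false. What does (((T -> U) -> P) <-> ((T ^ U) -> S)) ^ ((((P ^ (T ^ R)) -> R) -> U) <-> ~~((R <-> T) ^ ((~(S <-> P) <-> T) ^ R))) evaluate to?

T -> U = 0 -> 0 = 1
(T -> U) -> P = 1 -> 0 = 0
T ^ U = 0 ^ 0 = 0
(T ^ U) -> S = 0 -> 1 = 1
((T -> U) -> P) <-> ((T ^ U) -> S) = 0 <-> 1 = 0
T ^ R = 0 ^ 0 = 0
P ^ (T ^ R) = 0 ^ 0 = 0
(P ^ (T ^ R)) -> R = 0 -> 0 = 1
((P ^ (T ^ R)) -> R) -> U = 1 -> 0 = 0
R <-> T = 0 <-> 0 = 1
S <-> P = 1 <-> 0 = 0
~(S <-> P) = ~0 = 1
~(S <-> P) <-> T = 1 <-> 0 = 0
(~(S <-> P) <-> T) ^ R = 0 ^ 0 = 0
(R <-> T) ^ ((~(S <-> P) <-> T) ^ R) = 1 ^ 0 = 1
~((R <-> T) ^ ((~(S <-> P) <-> T) ^ R)) = ~1 = 0
~~((R <-> T) ^ ((~(S <-> P) <-> T) ^ R)) = ~0 = 1
(((P ^ (T ^ R)) -> R) -> U) <-> ~~((R <-> T) ^ ((~(S <-> P) <-> T) ^ R)) = 0 <-> 1 = 0
(((T -> U) -> P) <-> ((T ^ U) -> S)) ^ ((((P ^ (T ^ R)) -> R) -> U) <-> ~~((R <-> T) ^ ((~(S <-> P) <-> T) ^ R))) = 0 ^ 0 = 0

0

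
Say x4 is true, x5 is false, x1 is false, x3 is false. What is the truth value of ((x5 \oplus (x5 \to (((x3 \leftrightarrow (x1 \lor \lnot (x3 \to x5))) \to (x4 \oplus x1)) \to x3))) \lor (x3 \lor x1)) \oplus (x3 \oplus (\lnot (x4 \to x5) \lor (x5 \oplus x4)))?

x3 \to x5 = \text{False} \to \text{False} = \text{True}
\lnot (x3 \to x5) = \lnot \text{True} = \text{False}
x1 \lor \lnot (x3 \to x5) = \text{False} \lor \text{False} = \text{False}
x3 \leftrightarrow (x1 \lor \lnot (x3 \to x5)) = \text{False} \leftrightarrow \text{False} = \text{True}
x4 \oplus x1 = \text{True} \oplus \text{False} = \text{True}
(x3 \leftrightarrow (x1 \lor \lnot (x3 \to x5))) \to (x4 \oplus x1) = \text{True} \to \text{True} = \text{True}
((x3 \leftrightarrow (x1 \lor \lnot (x3 \to x5))) \to (x4 \oplus x1)) \to x3 = \text{True} \to \text{False} = \text{False}
x5 \to (((x3 \leftrightarrow (x1 \lor \lnot (x3 \to x5))) \to (x4 \oplus x1)) \to x3) = \text{False} \to \text{False} = \text{True}
x5 \oplus (x5 \to (((x3 \leftrightarrow (x1 \lor \lnot (x3 \to x5))) \to (x4 \oplus x1)) \to x3)) = \text{False} \oplus \text{True} = \text{True}
x3 \lor x1 = \text{False} \lor \text{False} = \text{False}
(x5 \oplus (x5 \to (((x3 \leftrightarrow (x1 \lor \lnot (x3 \to x5))) \to (x4 \oplus x1)) \to x3))) \lor (x3 \lor x1) = \text{True} \lor \text{False} = \text{True}
x4 \to x5 = \text{True} \to \text{False} = \text{False}
\lnot (x4 \to x5) = \lnot \text{False} = \text{True}
x5 \oplus x4 = \text{False} \oplus \text{True} = \text{True}
\lnot (x4 \to x5) \lor (x5 \oplus x4) = \text{True} \lor \text{True} = \text{True}
x3 \oplus (\lnot (x4 \to x5) \lor (x5 \oplus x4)) = \text{False} \oplus \text{True} = \text{True}
((x5 \oplus (x5 \to (((x3 \leftrightarrow (x1 \lor \lnot (x3 \to x5))) \to (x4 \oplus x1)) \to x3))) \lor (x3 \lor x1)) \oplus (x3 \oplus (\lnot (x4 \to x5) \lor (x5 \oplus x4))) = \text{True} \oplus \text{True} = \text{False}

\text{False}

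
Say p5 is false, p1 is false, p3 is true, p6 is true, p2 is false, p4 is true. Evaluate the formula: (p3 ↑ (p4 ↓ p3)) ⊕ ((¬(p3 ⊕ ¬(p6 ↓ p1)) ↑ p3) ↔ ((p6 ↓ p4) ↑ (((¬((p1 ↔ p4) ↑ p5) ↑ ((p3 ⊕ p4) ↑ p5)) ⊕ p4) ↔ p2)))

p4 ↓ p3 = True ↓ True = False
p3 ↑ (p4 ↓ p3) = True ↑ False = True
p6 ↓ p1 = True ↓ False = False
¬(p6 ↓ p1) = ¬False = True
p3 ⊕ ¬(p6 ↓ p1) = True ⊕ True = False
¬(p3 ⊕ ¬(p6 ↓ p1)) = ¬False = True
¬(p3 ⊕ ¬(p6 ↓ p1)) ↑ p3 = True ↑ True = False
p6 ↓ p4 = True ↓ True = False
p1 ↔ p4 = False ↔ True = False
(p1 ↔ p4) ↑ p5 = False ↑ False = True
¬((p1 ↔ p4) ↑ p5) = ¬True = False
p3 ⊕ p4 = True ⊕ True = False
(p3 ⊕ p4) ↑ p5 = False ↑ False = True
¬((p1 ↔ p4) ↑ p5) ↑ ((p3 ⊕ p4) ↑ p5) = False ↑ True = True
(¬((p1 ↔ p4) ↑ p5) ↑ ((p3 ⊕ p4) ↑ p5)) ⊕ p4 = True ⊕ True = False
((¬((p1 ↔ p4) ↑ p5) ↑ ((p3 ⊕ p4) ↑ p5)) ⊕ p4) ↔ p2 = False ↔ False = True
(p6 ↓ p4) ↑ (((¬((p1 ↔ p4) ↑ p5) ↑ ((p3 ⊕ p4) ↑ p5)) ⊕ p4) ↔ p2) = False ↑ True = True
(¬(p3 ⊕ ¬(p6 ↓ p1)) ↑ p3) ↔ ((p6 ↓ p4) ↑ (((¬((p1 ↔ p4) ↑ p5) ↑ ((p3 ⊕ p4) ↑ p5)) ⊕ p4) ↔ p2)) = False ↔ True = False
(p3 ↑ (p4 ↓ p3)) ⊕ ((¬(p3 ⊕ ¬(p6 ↓ p1)) ↑ p3) ↔ ((p6 ↓ p4) ↑ (((¬((p1 ↔ p4) ↑ p5) ↑ ((p3 ⊕ p4) ↑ p5)) ⊕ p4) ↔ p2))) = True ⊕ False = True

True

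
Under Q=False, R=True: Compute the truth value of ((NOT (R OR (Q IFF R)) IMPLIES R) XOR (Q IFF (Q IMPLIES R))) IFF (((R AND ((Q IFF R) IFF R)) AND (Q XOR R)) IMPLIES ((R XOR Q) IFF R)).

Q IFF R = False IFF True = False
R OR (Q IFF R) = True OR False = True
NOT (R OR (Q IFF R)) = NOT True = False
NOT (R OR (Q IFF R)) IMPLIES R = False IMPLIES True = True
Q IMPLIES R = False IMPLIES True = True
Q IFF (Q IMPLIES R) = False IFF True = False
(NOT (R OR (Q IFF R)) IMPLIES R) XOR (Q IFF (Q IMPLIES R)) = True XOR False = True
Q IFF R = False IFF True = False
(Q IFF R) IFF R = False IFF True = False
R AND ((Q IFF R) IFF R) = True AND False = False
Q XOR R = False XOR True = True
(R AND ((Q IFF R) IFF R)) AND (Q XOR R) = False AND True = False
R XOR Q = True XOR False = True
(R XOR Q) IFF R = True IFF True = True
((R AND ((Q IFF R) IFF R)) AND (Q XOR R)) IMPLIES ((R XOR Q) IFF R) = False IMPLIES True = True
((NOT (R OR (Q IFF R)) IMPLIES R) XOR (Q IFF (Q IMPLIES R))) IFF (((R AND ((Q IFF R) IFF R)) AND (Q XOR R)) IMPLIES ((R XOR Q) IFF R)) = True IFF True = True

True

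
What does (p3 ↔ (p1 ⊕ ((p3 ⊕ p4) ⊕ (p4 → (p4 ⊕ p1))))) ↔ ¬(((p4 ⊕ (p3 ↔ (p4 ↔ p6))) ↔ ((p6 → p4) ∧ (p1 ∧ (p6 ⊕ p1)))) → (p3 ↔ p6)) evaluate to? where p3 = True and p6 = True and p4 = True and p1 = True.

False

p3 ⊕ p4 = True ⊕ True = False
p4 ⊕ p1 = True ⊕ True = False
p4 → (p4 ⊕ p1) = True → False = False
(p3 ⊕ p4) ⊕ (p4 → (p4 ⊕ p1)) = False ⊕ False = False
p1 ⊕ ((p3 ⊕ p4) ⊕ (p4 → (p4 ⊕ p1))) = True ⊕ False = True
p3 ↔ (p1 ⊕ ((p3 ⊕ p4) ⊕ (p4 → (p4 ⊕ p1)))) = True ↔ True = True
p4 ↔ p6 = True ↔ True = True
p3 ↔ (p4 ↔ p6) = True ↔ True = True
p4 ⊕ (p3 ↔ (p4 ↔ p6)) = True ⊕ True = False
p6 → p4 = True → True = True
p6 ⊕ p1 = True ⊕ True = False
p1 ∧ (p6 ⊕ p1) = True ∧ False = False
(p6 → p4) ∧ (p1 ∧ (p6 ⊕ p1)) = True ∧ False = False
(p4 ⊕ (p3 ↔ (p4 ↔ p6))) ↔ ((p6 → p4) ∧ (p1 ∧ (p6 ⊕ p1))) = False ↔ False = True
p3 ↔ p6 = True ↔ True = True
((p4 ⊕ (p3 ↔ (p4 ↔ p6))) ↔ ((p6 → p4) ∧ (p1 ∧ (p6 ⊕ p1)))) → (p3 ↔ p6) = True → True = True
¬(((p4 ⊕ (p3 ↔ (p4 ↔ p6))) ↔ ((p6 → p4) ∧ (p1 ∧ (p6 ⊕ p1)))) → (p3 ↔ p6)) = ¬True = False
(p3 ↔ (p1 ⊕ ((p3 ⊕ p4) ⊕ (p4 → (p4 ⊕ p1))))) ↔ ¬(((p4 ⊕ (p3 ↔ (p4 ↔ p6))) ↔ ((p6 → p4) ∧ (p1 ∧ (p6 ⊕ p1)))) → (p3 ↔ p6)) = True ↔ False = False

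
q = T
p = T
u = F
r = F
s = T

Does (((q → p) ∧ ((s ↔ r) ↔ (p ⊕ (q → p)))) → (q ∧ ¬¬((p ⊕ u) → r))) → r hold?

T

Substituting q=T, p=T, u=F, r=F, s=T:
q → p = T → T = T
s ↔ r = T ↔ F = F
q → p = T → T = T
p ⊕ (q → p) = T ⊕ T = F
(s ↔ r) ↔ (p ⊕ (q → p)) = F ↔ F = T
(q → p) ∧ ((s ↔ r) ↔ (p ⊕ (q → p))) = T ∧ T = T
p ⊕ u = T ⊕ F = T
(p ⊕ u) → r = T → F = F
¬((p ⊕ u) → r) = ¬F = T
¬¬((p ⊕ u) → r) = ¬T = F
q ∧ ¬¬((p ⊕ u) → r) = T ∧ F = F
((q → p) ∧ ((s ↔ r) ↔ (p ⊕ (q → p)))) → (q ∧ ¬¬((p ⊕ u) → r)) = T → F = F
(((q → p) ∧ ((s ↔ r) ↔ (p ⊕ (q → p)))) → (q ∧ ¬¬((p ⊕ u) → r))) → r = F → F = T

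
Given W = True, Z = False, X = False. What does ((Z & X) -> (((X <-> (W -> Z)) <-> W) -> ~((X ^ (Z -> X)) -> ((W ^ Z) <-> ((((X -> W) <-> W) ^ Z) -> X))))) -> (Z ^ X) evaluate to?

Substituting W=True, Z=False, X=False:
Z & X = False & False = False
W -> Z = True -> False = False
X <-> (W -> Z) = False <-> False = True
(X <-> (W -> Z)) <-> W = True <-> True = True
Z -> X = False -> False = True
X ^ (Z -> X) = False ^ True = True
W ^ Z = True ^ False = True
X -> W = False -> True = True
(X -> W) <-> W = True <-> True = True
((X -> W) <-> W) ^ Z = True ^ False = True
(((X -> W) <-> W) ^ Z) -> X = True -> False = False
(W ^ Z) <-> ((((X -> W) <-> W) ^ Z) -> X) = True <-> False = False
(X ^ (Z -> X)) -> ((W ^ Z) <-> ((((X -> W) <-> W) ^ Z) -> X)) = True -> False = False
~((X ^ (Z -> X)) -> ((W ^ Z) <-> ((((X -> W) <-> W) ^ Z) -> X))) = ~False = True
((X <-> (W -> Z)) <-> W) -> ~((X ^ (Z -> X)) -> ((W ^ Z) <-> ((((X -> W) <-> W) ^ Z) -> X))) = True -> True = True
(Z & X) -> (((X <-> (W -> Z)) <-> W) -> ~((X ^ (Z -> X)) -> ((W ^ Z) <-> ((((X -> W) <-> W) ^ Z) -> X)))) = False -> True = True
Z ^ X = False ^ False = False
((Z & X) -> (((X <-> (W -> Z)) <-> W) -> ~((X ^ (Z -> X)) -> ((W ^ Z) <-> ((((X -> W) <-> W) ^ Z) -> X))))) -> (Z ^ X) = True -> False = False

False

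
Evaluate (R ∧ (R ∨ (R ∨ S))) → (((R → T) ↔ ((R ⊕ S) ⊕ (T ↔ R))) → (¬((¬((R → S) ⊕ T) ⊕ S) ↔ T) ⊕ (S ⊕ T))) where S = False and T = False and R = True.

True

R ∨ S = True ∨ False = True
R ∨ (R ∨ S) = True ∨ True = True
R ∧ (R ∨ (R ∨ S)) = True ∧ True = True
R → T = True → False = False
R ⊕ S = True ⊕ False = True
T ↔ R = False ↔ True = False
(R ⊕ S) ⊕ (T ↔ R) = True ⊕ False = True
(R → T) ↔ ((R ⊕ S) ⊕ (T ↔ R)) = False ↔ True = False
R → S = True → False = False
(R → S) ⊕ T = False ⊕ False = False
¬((R → S) ⊕ T) = ¬False = True
¬((R → S) ⊕ T) ⊕ S = True ⊕ False = True
(¬((R → S) ⊕ T) ⊕ S) ↔ T = True ↔ False = False
¬((¬((R → S) ⊕ T) ⊕ S) ↔ T) = ¬False = True
S ⊕ T = False ⊕ False = False
¬((¬((R → S) ⊕ T) ⊕ S) ↔ T) ⊕ (S ⊕ T) = True ⊕ False = True
((R → T) ↔ ((R ⊕ S) ⊕ (T ↔ R))) → (¬((¬((R → S) ⊕ T) ⊕ S) ↔ T) ⊕ (S ⊕ T)) = False → True = True
(R ∧ (R ∨ (R ∨ S))) → (((R → T) ↔ ((R ⊕ S) ⊕ (T ↔ R))) → (¬((¬((R → S) ⊕ T) ⊕ S) ↔ T) ⊕ (S ⊕ T))) = True → True = True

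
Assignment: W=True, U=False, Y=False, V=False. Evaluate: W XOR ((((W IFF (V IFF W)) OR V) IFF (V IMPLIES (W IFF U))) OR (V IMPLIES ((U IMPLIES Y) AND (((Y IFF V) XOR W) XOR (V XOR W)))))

V IFF W = False IFF True = False
W IFF (V IFF W) = True IFF False = False
(W IFF (V IFF W)) OR V = False OR False = False
W IFF U = True IFF False = False
V IMPLIES (W IFF U) = False IMPLIES False = True
((W IFF (V IFF W)) OR V) IFF (V IMPLIES (W IFF U)) = False IFF True = False
U IMPLIES Y = False IMPLIES False = True
Y IFF V = False IFF False = True
(Y IFF V) XOR W = True XOR True = False
V XOR W = False XOR True = True
((Y IFF V) XOR W) XOR (V XOR W) = False XOR True = True
(U IMPLIES Y) AND (((Y IFF V) XOR W) XOR (V XOR W)) = True AND True = True
V IMPLIES ((U IMPLIES Y) AND (((Y IFF V) XOR W) XOR (V XOR W))) = False IMPLIES True = True
(((W IFF (V IFF W)) OR V) IFF (V IMPLIES (W IFF U))) OR (V IMPLIES ((U IMPLIES Y) AND (((Y IFF V) XOR W) XOR (V XOR W)))) = False OR True = True
W XOR ((((W IFF (V IFF W)) OR V) IFF (V IMPLIES (W IFF U))) OR (V IMPLIES ((U IMPLIES Y) AND (((Y IFF V) XOR W) XOR (V XOR W))))) = True XOR True = False

False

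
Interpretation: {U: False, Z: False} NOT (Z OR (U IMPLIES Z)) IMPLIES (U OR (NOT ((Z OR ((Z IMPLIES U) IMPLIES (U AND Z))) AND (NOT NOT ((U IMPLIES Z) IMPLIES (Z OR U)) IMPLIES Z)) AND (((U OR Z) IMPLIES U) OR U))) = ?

True

Substituting U=False, Z=False:
U IMPLIES Z = False IMPLIES False = True
Z OR (U IMPLIES Z) = False OR True = True
NOT (Z OR (U IMPLIES Z)) = NOT True = False
Z IMPLIES U = False IMPLIES False = True
U AND Z = False AND False = False
(Z IMPLIES U) IMPLIES (U AND Z) = True IMPLIES False = False
Z OR ((Z IMPLIES U) IMPLIES (U AND Z)) = False OR False = False
U IMPLIES Z = False IMPLIES False = True
Z OR U = False OR False = False
(U IMPLIES Z) IMPLIES (Z OR U) = True IMPLIES False = False
NOT ((U IMPLIES Z) IMPLIES (Z OR U)) = NOT False = True
NOT NOT ((U IMPLIES Z) IMPLIES (Z OR U)) = NOT True = False
NOT NOT ((U IMPLIES Z) IMPLIES (Z OR U)) IMPLIES Z = False IMPLIES False = True
(Z OR ((Z IMPLIES U) IMPLIES (U AND Z))) AND (NOT NOT ((U IMPLIES Z) IMPLIES (Z OR U)) IMPLIES Z) = False AND True = False
NOT ((Z OR ((Z IMPLIES U) IMPLIES (U AND Z))) AND (NOT NOT ((U IMPLIES Z) IMPLIES (Z OR U)) IMPLIES Z)) = NOT False = True
U OR Z = False OR False = False
(U OR Z) IMPLIES U = False IMPLIES False = True
((U OR Z) IMPLIES U) OR U = True OR False = True
NOT ((Z OR ((Z IMPLIES U) IMPLIES (U AND Z))) AND (NOT NOT ((U IMPLIES Z) IMPLIES (Z OR U)) IMPLIES Z)) AND (((U OR Z) IMPLIES U) OR U) = True AND True = True
U OR (NOT ((Z OR ((Z IMPLIES U) IMPLIES (U AND Z))) AND (NOT NOT ((U IMPLIES Z) IMPLIES (Z OR U)) IMPLIES Z)) AND (((U OR Z) IMPLIES U) OR U)) = False OR True = True
NOT (Z OR (U IMPLIES Z)) IMPLIES (U OR (NOT ((Z OR ((Z IMPLIES U) IMPLIES (U AND Z))) AND (NOT NOT ((U IMPLIES Z) IMPLIES (Z OR U)) IMPLIES Z)) AND (((U OR Z) IMPLIES U) OR U))) = False IMPLIES True = True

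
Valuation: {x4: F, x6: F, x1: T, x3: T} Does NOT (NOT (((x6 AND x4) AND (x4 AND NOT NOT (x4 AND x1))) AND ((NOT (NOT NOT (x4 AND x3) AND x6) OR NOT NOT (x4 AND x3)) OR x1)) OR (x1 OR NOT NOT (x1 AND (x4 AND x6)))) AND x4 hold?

Substituting x4=F, x6=F, x1=T, x3=T:
x6 AND x4 = F AND F = F
x4 AND x1 = F AND T = F
NOT (x4 AND x1) = NOT F = T
NOT NOT (x4 AND x1) = NOT T = F
x4 AND NOT NOT (x4 AND x1) = F AND F = F
(x6 AND x4) AND (x4 AND NOT NOT (x4 AND x1)) = F AND F = F
x4 AND x3 = F AND T = F
NOT (x4 AND x3) = NOT F = T
NOT NOT (x4 AND x3) = NOT T = F
NOT NOT (x4 AND x3) AND x6 = F AND F = F
NOT (NOT NOT (x4 AND x3) AND x6) = NOT F = T
x4 AND x3 = F AND T = F
NOT (x4 AND x3) = NOT F = T
NOT NOT (x4 AND x3) = NOT T = F
NOT (NOT NOT (x4 AND x3) AND x6) OR NOT NOT (x4 AND x3) = T OR F = T
(NOT (NOT NOT (x4 AND x3) AND x6) OR NOT NOT (x4 AND x3)) OR x1 = T OR T = T
((x6 AND x4) AND (x4 AND NOT NOT (x4 AND x1))) AND ((NOT (NOT NOT (x4 AND x3) AND x6) OR NOT NOT (x4 AND x3)) OR x1) = F AND T = F
NOT (((x6 AND x4) AND (x4 AND NOT NOT (x4 AND x1))) AND ((NOT (NOT NOT (x4 AND x3) AND x6) OR NOT NOT (x4 AND x3)) OR x1)) = NOT F = T
x4 AND x6 = F AND F = F
x1 AND (x4 AND x6) = T AND F = F
NOT (x1 AND (x4 AND x6)) = NOT F = T
NOT NOT (x1 AND (x4 AND x6)) = NOT T = F
x1 OR NOT NOT (x1 AND (x4 AND x6)) = T OR F = T
NOT (((x6 AND x4) AND (x4 AND NOT NOT (x4 AND x1))) AND ((NOT (NOT NOT (x4 AND x3) AND x6) OR NOT NOT (x4 AND x3)) OR x1)) OR (x1 OR NOT NOT (x1 AND (x4 AND x6))) = T OR T = T
NOT (NOT (((x6 AND x4) AND (x4 AND NOT NOT (x4 AND x1))) AND ((NOT (NOT NOT (x4 AND x3) AND x6) OR NOT NOT (x4 AND x3)) OR x1)) OR (x1 OR NOT NOT (x1 AND (x4 AND x6)))) = NOT T = F
NOT (NOT (((x6 AND x4) AND (x4 AND NOT NOT (x4 AND x1))) AND ((NOT (NOT NOT (x4 AND x3) AND x6) OR NOT NOT (x4 AND x3)) OR x1)) OR (x1 OR NOT NOT (x1 AND (x4 AND x6)))) AND x4 = F AND F = F

F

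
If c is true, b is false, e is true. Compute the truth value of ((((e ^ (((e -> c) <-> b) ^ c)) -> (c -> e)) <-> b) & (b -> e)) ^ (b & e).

False

e -> c = True -> True = True
(e -> c) <-> b = True <-> False = False
((e -> c) <-> b) ^ c = False ^ True = True
e ^ (((e -> c) <-> b) ^ c) = True ^ True = False
c -> e = True -> True = True
(e ^ (((e -> c) <-> b) ^ c)) -> (c -> e) = False -> True = True
((e ^ (((e -> c) <-> b) ^ c)) -> (c -> e)) <-> b = True <-> False = False
b -> e = False -> True = True
(((e ^ (((e -> c) <-> b) ^ c)) -> (c -> e)) <-> b) & (b -> e) = False & True = False
b & e = False & True = False
((((e ^ (((e -> c) <-> b) ^ c)) -> (c -> e)) <-> b) & (b -> e)) ^ (b & e) = False ^ False = False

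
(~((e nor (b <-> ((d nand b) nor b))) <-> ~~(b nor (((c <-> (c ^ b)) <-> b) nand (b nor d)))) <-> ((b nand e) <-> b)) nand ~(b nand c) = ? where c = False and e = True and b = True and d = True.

d nand b = True nand True = False
(d nand b) nor b = False nor True = False
b <-> ((d nand b) nor b) = True <-> False = False
e nor (b <-> ((d nand b) nor b)) = True nor False = False
c ^ b = False ^ True = True
c <-> (c ^ b) = False <-> True = False
(c <-> (c ^ b)) <-> b = False <-> True = False
b nor d = True nor True = False
((c <-> (c ^ b)) <-> b) nand (b nor d) = False nand False = True
b nor (((c <-> (c ^ b)) <-> b) nand (b nor d)) = True nor True = False
~(b nor (((c <-> (c ^ b)) <-> b) nand (b nor d))) = ~False = True
~~(b nor (((c <-> (c ^ b)) <-> b) nand (b nor d))) = ~True = False
(e nor (b <-> ((d nand b) nor b))) <-> ~~(b nor (((c <-> (c ^ b)) <-> b) nand (b nor d))) = False <-> False = True
~((e nor (b <-> ((d nand b) nor b))) <-> ~~(b nor (((c <-> (c ^ b)) <-> b) nand (b nor d)))) = ~True = False
b nand e = True nand True = False
(b nand e) <-> b = False <-> True = False
~((e nor (b <-> ((d nand b) nor b))) <-> ~~(b nor (((c <-> (c ^ b)) <-> b) nand (b nor d)))) <-> ((b nand e) <-> b) = False <-> False = True
b nand c = True nand False = True
~(b nand c) = ~True = False
(~((e nor (b <-> ((d nand b) nor b))) <-> ~~(b nor (((c <-> (c ^ b)) <-> b) nand (b nor d)))) <-> ((b nand e) <-> b)) nand ~(b nand c) = True nand False = True

True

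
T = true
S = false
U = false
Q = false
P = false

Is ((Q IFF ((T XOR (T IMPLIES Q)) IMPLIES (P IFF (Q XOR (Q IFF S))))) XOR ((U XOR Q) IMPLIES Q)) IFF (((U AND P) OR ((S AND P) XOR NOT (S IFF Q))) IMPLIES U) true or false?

T IMPLIES Q = true IMPLIES false = false
T XOR (T IMPLIES Q) = true XOR false = true
Q IFF S = false IFF false = true
Q XOR (Q IFF S) = false XOR true = true
P IFF (Q XOR (Q IFF S)) = false IFF true = false
(T XOR (T IMPLIES Q)) IMPLIES (P IFF (Q XOR (Q IFF S))) = true IMPLIES false = false
Q IFF ((T XOR (T IMPLIES Q)) IMPLIES (P IFF (Q XOR (Q IFF S)))) = false IFF false = true
U XOR Q = false XOR false = false
(U XOR Q) IMPLIES Q = false IMPLIES false = true
(Q IFF ((T XOR (T IMPLIES Q)) IMPLIES (P IFF (Q XOR (Q IFF S))))) XOR ((U XOR Q) IMPLIES Q) = true XOR true = false
U AND P = false AND false = false
S AND P = false AND false = false
S IFF Q = false IFF false = true
NOT (S IFF Q) = NOT true = false
(S AND P) XOR NOT (S IFF Q) = false XOR false = false
(U AND P) OR ((S AND P) XOR NOT (S IFF Q)) = false OR false = false
((U AND P) OR ((S AND P) XOR NOT (S IFF Q))) IMPLIES U = false IMPLIES false = true
((Q IFF ((T XOR (T IMPLIES Q)) IMPLIES (P IFF (Q XOR (Q IFF S))))) XOR ((U XOR Q) IMPLIES Q)) IFF (((U AND P) OR ((S AND P) XOR NOT (S IFF Q))) IMPLIES U) = false IFF true = false

false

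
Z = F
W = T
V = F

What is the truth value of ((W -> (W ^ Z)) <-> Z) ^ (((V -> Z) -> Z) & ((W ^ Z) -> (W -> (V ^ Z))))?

F

W ^ Z = T ^ F = T
W -> (W ^ Z) = T -> T = T
(W -> (W ^ Z)) <-> Z = T <-> F = F
V -> Z = F -> F = T
(V -> Z) -> Z = T -> F = F
W ^ Z = T ^ F = T
V ^ Z = F ^ F = F
W -> (V ^ Z) = T -> F = F
(W ^ Z) -> (W -> (V ^ Z)) = T -> F = F
((V -> Z) -> Z) & ((W ^ Z) -> (W -> (V ^ Z))) = F & F = F
((W -> (W ^ Z)) <-> Z) ^ (((V -> Z) -> Z) & ((W ^ Z) -> (W -> (V ^ Z)))) = F ^ F = F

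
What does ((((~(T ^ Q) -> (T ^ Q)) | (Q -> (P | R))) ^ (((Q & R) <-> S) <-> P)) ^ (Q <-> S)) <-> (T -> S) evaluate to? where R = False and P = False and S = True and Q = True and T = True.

False

T ^ Q = True ^ True = False
~(T ^ Q) = ~False = True
T ^ Q = True ^ True = False
~(T ^ Q) -> (T ^ Q) = True -> False = False
P | R = False | False = False
Q -> (P | R) = True -> False = False
(~(T ^ Q) -> (T ^ Q)) | (Q -> (P | R)) = False | False = False
Q & R = True & False = False
(Q & R) <-> S = False <-> True = False
((Q & R) <-> S) <-> P = False <-> False = True
((~(T ^ Q) -> (T ^ Q)) | (Q -> (P | R))) ^ (((Q & R) <-> S) <-> P) = False ^ True = True
Q <-> S = True <-> True = True
(((~(T ^ Q) -> (T ^ Q)) | (Q -> (P | R))) ^ (((Q & R) <-> S) <-> P)) ^ (Q <-> S) = True ^ True = False
T -> S = True -> True = True
((((~(T ^ Q) -> (T ^ Q)) | (Q -> (P | R))) ^ (((Q & R) <-> S) <-> P)) ^ (Q <-> S)) <-> (T -> S) = False <-> True = False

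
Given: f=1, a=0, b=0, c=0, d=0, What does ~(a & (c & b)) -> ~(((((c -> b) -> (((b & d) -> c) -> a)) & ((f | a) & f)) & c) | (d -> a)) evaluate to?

0

Substituting f=1, a=0, b=0, c=0, d=0:
c & b = 0 & 0 = 0
a & (c & b) = 0 & 0 = 0
~(a & (c & b)) = ~0 = 1
c -> b = 0 -> 0 = 1
b & d = 0 & 0 = 0
(b & d) -> c = 0 -> 0 = 1
((b & d) -> c) -> a = 1 -> 0 = 0
(c -> b) -> (((b & d) -> c) -> a) = 1 -> 0 = 0
f | a = 1 | 0 = 1
(f | a) & f = 1 & 1 = 1
((c -> b) -> (((b & d) -> c) -> a)) & ((f | a) & f) = 0 & 1 = 0
(((c -> b) -> (((b & d) -> c) -> a)) & ((f | a) & f)) & c = 0 & 0 = 0
d -> a = 0 -> 0 = 1
((((c -> b) -> (((b & d) -> c) -> a)) & ((f | a) & f)) & c) | (d -> a) = 0 | 1 = 1
~(((((c -> b) -> (((b & d) -> c) -> a)) & ((f | a) & f)) & c) | (d -> a)) = ~1 = 0
~(a & (c & b)) -> ~(((((c -> b) -> (((b & d) -> c) -> a)) & ((f | a) & f)) & c) | (d -> a)) = 1 -> 0 = 0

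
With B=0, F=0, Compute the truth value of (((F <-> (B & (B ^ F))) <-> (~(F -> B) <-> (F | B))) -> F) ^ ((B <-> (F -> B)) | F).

0

Substituting B=0, F=0:
B ^ F = 0 ^ 0 = 0
B & (B ^ F) = 0 & 0 = 0
F <-> (B & (B ^ F)) = 0 <-> 0 = 1
F -> B = 0 -> 0 = 1
~(F -> B) = ~1 = 0
F | B = 0 | 0 = 0
~(F -> B) <-> (F | B) = 0 <-> 0 = 1
(F <-> (B & (B ^ F))) <-> (~(F -> B) <-> (F | B)) = 1 <-> 1 = 1
((F <-> (B & (B ^ F))) <-> (~(F -> B) <-> (F | B))) -> F = 1 -> 0 = 0
F -> B = 0 -> 0 = 1
B <-> (F -> B) = 0 <-> 1 = 0
(B <-> (F -> B)) | F = 0 | 0 = 0
(((F <-> (B & (B ^ F))) <-> (~(F -> B) <-> (F | B))) -> F) ^ ((B <-> (F -> B)) | F) = 0 ^ 0 = 0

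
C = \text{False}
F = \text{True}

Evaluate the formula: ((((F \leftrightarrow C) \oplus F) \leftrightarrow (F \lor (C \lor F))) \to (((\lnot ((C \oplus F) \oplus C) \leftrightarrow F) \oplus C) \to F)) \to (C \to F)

\text{True}

F \leftrightarrow C = \text{True} \leftrightarrow \text{False} = \text{False}
(F \leftrightarrow C) \oplus F = \text{False} \oplus \text{True} = \text{True}
C \lor F = \text{False} \lor \text{True} = \text{True}
F \lor (C \lor F) = \text{True} \lor \text{True} = \text{True}
((F \leftrightarrow C) \oplus F) \leftrightarrow (F \lor (C \lor F)) = \text{True} \leftrightarrow \text{True} = \text{True}
C \oplus F = \text{False} \oplus \text{True} = \text{True}
(C \oplus F) \oplus C = \text{True} \oplus \text{False} = \text{True}
\lnot ((C \oplus F) \oplus C) = \lnot \text{True} = \text{False}
\lnot ((C \oplus F) \oplus C) \leftrightarrow F = \text{False} \leftrightarrow \text{True} = \text{False}
(\lnot ((C \oplus F) \oplus C) \leftrightarrow F) \oplus C = \text{False} \oplus \text{False} = \text{False}
((\lnot ((C \oplus F) \oplus C) \leftrightarrow F) \oplus C) \to F = \text{False} \to \text{True} = \text{True}
(((F \leftrightarrow C) \oplus F) \leftrightarrow (F \lor (C \lor F))) \to (((\lnot ((C \oplus F) \oplus C) \leftrightarrow F) \oplus C) \to F) = \text{True} \to \text{True} = \text{True}
C \to F = \text{False} \to \text{True} = \text{True}
((((F \leftrightarrow C) \oplus F) \leftrightarrow (F \lor (C \lor F))) \to (((\lnot ((C \oplus F) \oplus C) \leftrightarrow F) \oplus C) \to F)) \to (C \to F) = \text{True} \to \text{True} = \text{True}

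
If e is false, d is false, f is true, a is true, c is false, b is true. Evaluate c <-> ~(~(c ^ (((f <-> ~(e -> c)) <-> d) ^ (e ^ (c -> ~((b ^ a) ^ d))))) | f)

e -> c = 0 -> 0 = 1
~(e -> c) = ~1 = 0
f <-> ~(e -> c) = 1 <-> 0 = 0
(f <-> ~(e -> c)) <-> d = 0 <-> 0 = 1
b ^ a = 1 ^ 1 = 0
(b ^ a) ^ d = 0 ^ 0 = 0
~((b ^ a) ^ d) = ~0 = 1
c -> ~((b ^ a) ^ d) = 0 -> 1 = 1
e ^ (c -> ~((b ^ a) ^ d)) = 0 ^ 1 = 1
((f <-> ~(e -> c)) <-> d) ^ (e ^ (c -> ~((b ^ a) ^ d))) = 1 ^ 1 = 0
c ^ (((f <-> ~(e -> c)) <-> d) ^ (e ^ (c -> ~((b ^ a) ^ d)))) = 0 ^ 0 = 0
~(c ^ (((f <-> ~(e -> c)) <-> d) ^ (e ^ (c -> ~((b ^ a) ^ d))))) = ~0 = 1
~(c ^ (((f <-> ~(e -> c)) <-> d) ^ (e ^ (c -> ~((b ^ a) ^ d))))) | f = 1 | 1 = 1
~(~(c ^ (((f <-> ~(e -> c)) <-> d) ^ (e ^ (c -> ~((b ^ a) ^ d))))) | f) = ~1 = 0
c <-> ~(~(c ^ (((f <-> ~(e -> c)) <-> d) ^ (e ^ (c -> ~((b ^ a) ^ d))))) | f) = 0 <-> 0 = 1

1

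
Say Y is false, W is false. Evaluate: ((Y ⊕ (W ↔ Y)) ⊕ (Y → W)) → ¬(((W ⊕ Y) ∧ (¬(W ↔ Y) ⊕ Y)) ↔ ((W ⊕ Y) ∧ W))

W ↔ Y = False ↔ False = True
Y ⊕ (W ↔ Y) = False ⊕ True = True
Y → W = False → False = True
(Y ⊕ (W ↔ Y)) ⊕ (Y → W) = True ⊕ True = False
W ⊕ Y = False ⊕ False = False
W ↔ Y = False ↔ False = True
¬(W ↔ Y) = ¬True = False
¬(W ↔ Y) ⊕ Y = False ⊕ False = False
(W ⊕ Y) ∧ (¬(W ↔ Y) ⊕ Y) = False ∧ False = False
W ⊕ Y = False ⊕ False = False
(W ⊕ Y) ∧ W = False ∧ False = False
((W ⊕ Y) ∧ (¬(W ↔ Y) ⊕ Y)) ↔ ((W ⊕ Y) ∧ W) = False ↔ False = True
¬(((W ⊕ Y) ∧ (¬(W ↔ Y) ⊕ Y)) ↔ ((W ⊕ Y) ∧ W)) = ¬True = False
((Y ⊕ (W ↔ Y)) ⊕ (Y → W)) → ¬(((W ⊕ Y) ∧ (¬(W ↔ Y) ⊕ Y)) ↔ ((W ⊕ Y) ∧ W)) = False → False = True

True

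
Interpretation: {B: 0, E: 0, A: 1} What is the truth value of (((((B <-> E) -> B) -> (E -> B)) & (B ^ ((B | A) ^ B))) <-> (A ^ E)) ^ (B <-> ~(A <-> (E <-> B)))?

0

Substituting B=0, E=0, A=1:
B <-> E = 0 <-> 0 = 1
(B <-> E) -> B = 1 -> 0 = 0
E -> B = 0 -> 0 = 1
((B <-> E) -> B) -> (E -> B) = 0 -> 1 = 1
B | A = 0 | 1 = 1
(B | A) ^ B = 1 ^ 0 = 1
B ^ ((B | A) ^ B) = 0 ^ 1 = 1
(((B <-> E) -> B) -> (E -> B)) & (B ^ ((B | A) ^ B)) = 1 & 1 = 1
A ^ E = 1 ^ 0 = 1
((((B <-> E) -> B) -> (E -> B)) & (B ^ ((B | A) ^ B))) <-> (A ^ E) = 1 <-> 1 = 1
E <-> B = 0 <-> 0 = 1
A <-> (E <-> B) = 1 <-> 1 = 1
~(A <-> (E <-> B)) = ~1 = 0
B <-> ~(A <-> (E <-> B)) = 0 <-> 0 = 1
(((((B <-> E) -> B) -> (E -> B)) & (B ^ ((B | A) ^ B))) <-> (A ^ E)) ^ (B <-> ~(A <-> (E <-> B))) = 1 ^ 1 = 0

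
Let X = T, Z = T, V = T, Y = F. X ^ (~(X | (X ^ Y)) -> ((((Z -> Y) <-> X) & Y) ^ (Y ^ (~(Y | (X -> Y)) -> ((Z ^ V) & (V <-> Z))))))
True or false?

F

X ^ Y = T ^ F = T
X | (X ^ Y) = T | T = T
~(X | (X ^ Y)) = ~T = F
Z -> Y = T -> F = F
(Z -> Y) <-> X = F <-> T = F
((Z -> Y) <-> X) & Y = F & F = F
X -> Y = T -> F = F
Y | (X -> Y) = F | F = F
~(Y | (X -> Y)) = ~F = T
Z ^ V = T ^ T = F
V <-> Z = T <-> T = T
(Z ^ V) & (V <-> Z) = F & T = F
~(Y | (X -> Y)) -> ((Z ^ V) & (V <-> Z)) = T -> F = F
Y ^ (~(Y | (X -> Y)) -> ((Z ^ V) & (V <-> Z))) = F ^ F = F
(((Z -> Y) <-> X) & Y) ^ (Y ^ (~(Y | (X -> Y)) -> ((Z ^ V) & (V <-> Z)))) = F ^ F = F
~(X | (X ^ Y)) -> ((((Z -> Y) <-> X) & Y) ^ (Y ^ (~(Y | (X -> Y)) -> ((Z ^ V) & (V <-> Z))))) = F -> F = T
X ^ (~(X | (X ^ Y)) -> ((((Z -> Y) <-> X) & Y) ^ (Y ^ (~(Y | (X -> Y)) -> ((Z ^ V) & (V <-> Z)))))) = T ^ T = F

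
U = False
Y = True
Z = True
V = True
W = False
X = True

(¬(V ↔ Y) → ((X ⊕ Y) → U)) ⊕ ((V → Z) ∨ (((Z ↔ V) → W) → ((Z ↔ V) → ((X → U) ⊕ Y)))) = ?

False

V ↔ Y = True ↔ True = True
¬(V ↔ Y) = ¬True = False
X ⊕ Y = True ⊕ True = False
(X ⊕ Y) → U = False → False = True
¬(V ↔ Y) → ((X ⊕ Y) → U) = False → True = True
V → Z = True → True = True
Z ↔ V = True ↔ True = True
(Z ↔ V) → W = True → False = False
Z ↔ V = True ↔ True = True
X → U = True → False = False
(X → U) ⊕ Y = False ⊕ True = True
(Z ↔ V) → ((X → U) ⊕ Y) = True → True = True
((Z ↔ V) → W) → ((Z ↔ V) → ((X → U) ⊕ Y)) = False → True = True
(V → Z) ∨ (((Z ↔ V) → W) → ((Z ↔ V) → ((X → U) ⊕ Y))) = True ∨ True = True
(¬(V ↔ Y) → ((X ⊕ Y) → U)) ⊕ ((V → Z) ∨ (((Z ↔ V) → W) → ((Z ↔ V) → ((X → U) ⊕ Y)))) = True ⊕ True = False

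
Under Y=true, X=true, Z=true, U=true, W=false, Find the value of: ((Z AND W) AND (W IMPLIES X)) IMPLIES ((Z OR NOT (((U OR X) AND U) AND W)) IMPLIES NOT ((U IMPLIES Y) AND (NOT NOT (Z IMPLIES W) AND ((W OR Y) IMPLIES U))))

Z AND W = true AND false = false
W IMPLIES X = false IMPLIES true = true
(Z AND W) AND (W IMPLIES X) = false AND true = false
U OR X = true OR true = true
(U OR X) AND U = true AND true = true
((U OR X) AND U) AND W = true AND false = false
NOT (((U OR X) AND U) AND W) = NOT false = true
Z OR NOT (((U OR X) AND U) AND W) = true OR true = true
U IMPLIES Y = true IMPLIES true = true
Z IMPLIES W = true IMPLIES false = false
NOT (Z IMPLIES W) = NOT false = true
NOT NOT (Z IMPLIES W) = NOT true = false
W OR Y = false OR true = true
(W OR Y) IMPLIES U = true IMPLIES true = true
NOT NOT (Z IMPLIES W) AND ((W OR Y) IMPLIES U) = false AND true = false
(U IMPLIES Y) AND (NOT NOT (Z IMPLIES W) AND ((W OR Y) IMPLIES U)) = true AND false = false
NOT ((U IMPLIES Y) AND (NOT NOT (Z IMPLIES W) AND ((W OR Y) IMPLIES U))) = NOT false = true
(Z OR NOT (((U OR X) AND U) AND W)) IMPLIES NOT ((U IMPLIES Y) AND (NOT NOT (Z IMPLIES W) AND ((W OR Y) IMPLIES U))) = true IMPLIES true = true
((Z AND W) AND (W IMPLIES X)) IMPLIES ((Z OR NOT (((U OR X) AND U) AND W)) IMPLIES NOT ((U IMPLIES Y) AND (NOT NOT (Z IMPLIES W) AND ((W OR Y) IMPLIES U)))) = false IMPLIES true = true

true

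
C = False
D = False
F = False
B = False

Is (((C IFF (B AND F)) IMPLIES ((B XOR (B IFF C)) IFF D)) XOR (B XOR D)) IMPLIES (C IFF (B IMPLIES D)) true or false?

B AND F = False AND False = False
C IFF (B AND F) = False IFF False = True
B IFF C = False IFF False = True
B XOR (B IFF C) = False XOR True = True
(B XOR (B IFF C)) IFF D = True IFF False = False
(C IFF (B AND F)) IMPLIES ((B XOR (B IFF C)) IFF D) = True IMPLIES False = False
B XOR D = False XOR False = False
((C IFF (B AND F)) IMPLIES ((B XOR (B IFF C)) IFF D)) XOR (B XOR D) = False XOR False = False
B IMPLIES D = False IMPLIES False = True
C IFF (B IMPLIES D) = False IFF True = False
(((C IFF (B AND F)) IMPLIES ((B XOR (B IFF C)) IFF D)) XOR (B XOR D)) IMPLIES (C IFF (B IMPLIES D)) = False IMPLIES False = True

True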